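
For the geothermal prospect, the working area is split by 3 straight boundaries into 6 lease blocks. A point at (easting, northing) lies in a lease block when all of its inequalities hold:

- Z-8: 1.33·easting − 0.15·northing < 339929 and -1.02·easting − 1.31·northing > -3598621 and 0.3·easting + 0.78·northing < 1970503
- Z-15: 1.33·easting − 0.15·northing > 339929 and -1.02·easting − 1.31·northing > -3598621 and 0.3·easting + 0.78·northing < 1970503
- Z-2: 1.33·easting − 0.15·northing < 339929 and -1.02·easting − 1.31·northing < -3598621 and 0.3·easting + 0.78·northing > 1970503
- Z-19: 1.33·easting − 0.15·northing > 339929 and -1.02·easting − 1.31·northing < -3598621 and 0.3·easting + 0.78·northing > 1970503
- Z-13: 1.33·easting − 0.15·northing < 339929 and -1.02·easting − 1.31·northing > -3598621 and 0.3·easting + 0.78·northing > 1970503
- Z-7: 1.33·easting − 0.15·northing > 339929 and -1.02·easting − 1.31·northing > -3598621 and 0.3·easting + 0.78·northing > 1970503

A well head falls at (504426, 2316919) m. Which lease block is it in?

Z-8

1.33·504426 − 0.15·2316919 = 323348.730, which is < 339929
-1.02·504426 − 1.31·2316919 = -3549678.410, which is > -3598621
0.3·504426 + 0.78·2316919 = 1958524.620, which is < 1970503
This sign pattern matches Z-8.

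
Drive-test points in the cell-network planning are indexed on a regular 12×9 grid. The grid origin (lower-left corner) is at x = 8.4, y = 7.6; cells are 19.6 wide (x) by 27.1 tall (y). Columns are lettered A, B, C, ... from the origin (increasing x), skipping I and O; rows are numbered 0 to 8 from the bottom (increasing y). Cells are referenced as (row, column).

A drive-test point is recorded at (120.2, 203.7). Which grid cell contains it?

Column index: ⌊(120.2 − 8.4) / 19.6⌋ = ⌊5.704⌋ = 5 → column F
Row offset from origin: ⌊(203.7 − 7.6) / 27.1⌋ = ⌊7.236⌋ = 7 → row 7

(7, F)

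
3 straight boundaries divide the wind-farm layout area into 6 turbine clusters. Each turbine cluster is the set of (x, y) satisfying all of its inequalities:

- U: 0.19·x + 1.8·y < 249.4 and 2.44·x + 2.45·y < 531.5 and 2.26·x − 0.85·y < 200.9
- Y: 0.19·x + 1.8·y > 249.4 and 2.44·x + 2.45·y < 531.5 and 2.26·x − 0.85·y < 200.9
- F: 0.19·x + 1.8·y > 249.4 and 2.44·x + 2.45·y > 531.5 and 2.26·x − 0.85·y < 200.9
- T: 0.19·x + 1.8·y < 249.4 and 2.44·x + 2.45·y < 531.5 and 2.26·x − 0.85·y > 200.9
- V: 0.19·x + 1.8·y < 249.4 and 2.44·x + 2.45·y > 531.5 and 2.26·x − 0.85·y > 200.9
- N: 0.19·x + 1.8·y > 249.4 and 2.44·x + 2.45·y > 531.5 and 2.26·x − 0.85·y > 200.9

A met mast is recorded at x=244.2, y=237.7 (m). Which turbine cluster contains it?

0.19·244.2 + 1.8·237.7 = 474.258, which is > 249.4
2.44·244.2 + 2.45·237.7 = 1178.213, which is > 531.5
2.26·244.2 − 0.85·237.7 = 349.847, which is > 200.9
This sign pattern matches N.

N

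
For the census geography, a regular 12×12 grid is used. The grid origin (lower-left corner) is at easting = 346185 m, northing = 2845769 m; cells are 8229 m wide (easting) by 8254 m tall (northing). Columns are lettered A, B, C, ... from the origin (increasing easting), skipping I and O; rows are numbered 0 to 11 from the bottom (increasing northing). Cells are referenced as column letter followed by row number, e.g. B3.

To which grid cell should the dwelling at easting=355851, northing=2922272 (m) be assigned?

B9

Column index: ⌊(355851 − 346185) / 8229⌋ = ⌊1.175⌋ = 1 → column B
Row offset from origin: ⌊(2922272 − 2845769) / 8254⌋ = ⌊9.269⌋ = 9 → row 9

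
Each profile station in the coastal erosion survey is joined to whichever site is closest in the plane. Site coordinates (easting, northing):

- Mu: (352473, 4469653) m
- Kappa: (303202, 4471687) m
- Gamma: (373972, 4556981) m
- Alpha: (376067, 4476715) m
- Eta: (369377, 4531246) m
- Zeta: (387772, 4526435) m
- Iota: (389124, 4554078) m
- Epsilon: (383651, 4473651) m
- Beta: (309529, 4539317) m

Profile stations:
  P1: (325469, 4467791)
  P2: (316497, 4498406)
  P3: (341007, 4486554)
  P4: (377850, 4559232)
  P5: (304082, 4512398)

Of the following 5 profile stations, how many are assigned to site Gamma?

P1 → Kappa
P2 → Kappa
P3 → Mu
P4 → Gamma
P5 → Beta
1 of the 5 goes to Gamma.

1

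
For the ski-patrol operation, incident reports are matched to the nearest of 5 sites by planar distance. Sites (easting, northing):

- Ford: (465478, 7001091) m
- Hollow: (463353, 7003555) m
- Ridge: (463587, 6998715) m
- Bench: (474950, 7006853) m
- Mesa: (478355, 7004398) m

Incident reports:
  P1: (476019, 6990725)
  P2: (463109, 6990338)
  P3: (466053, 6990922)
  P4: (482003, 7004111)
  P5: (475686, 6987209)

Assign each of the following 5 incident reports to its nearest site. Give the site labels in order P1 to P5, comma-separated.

P1 → Mesa (d²=192407825.00)
P2 → Ridge (d²=70402613.00)
P3 → Ridge (d²=66812005.00)
P4 → Mesa (d²=13390273.00)
P5 → Ridge (d²=278773837.00)

Mesa, Ridge, Ridge, Mesa, Ridge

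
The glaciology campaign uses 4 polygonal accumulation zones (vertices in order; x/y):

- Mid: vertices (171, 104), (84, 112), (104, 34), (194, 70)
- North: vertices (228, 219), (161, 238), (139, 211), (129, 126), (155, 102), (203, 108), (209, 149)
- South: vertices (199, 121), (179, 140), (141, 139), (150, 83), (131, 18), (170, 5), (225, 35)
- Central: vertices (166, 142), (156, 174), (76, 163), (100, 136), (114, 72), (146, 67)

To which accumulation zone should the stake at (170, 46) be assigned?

South

Cast a ray rightward from (170, 46). For each polygon, the edges (by vertex number in listed order) whose endpoints lie on opposite sides of y = 46, where each meets that height, and whether that is right or left of the point:
Mid: 2–3 at x≈100.9 (left), 3–4 at x≈134.0 (left) → 0 crossings.
North: no edge straddles that height → 0 crossings.
South: 4–5 at x≈139.2 (left), 7–1 at x≈221.7 (right) → 1 crossing.
Central: no edge straddles that height → 0 crossings.
Only South has an odd count, so the point is inside South.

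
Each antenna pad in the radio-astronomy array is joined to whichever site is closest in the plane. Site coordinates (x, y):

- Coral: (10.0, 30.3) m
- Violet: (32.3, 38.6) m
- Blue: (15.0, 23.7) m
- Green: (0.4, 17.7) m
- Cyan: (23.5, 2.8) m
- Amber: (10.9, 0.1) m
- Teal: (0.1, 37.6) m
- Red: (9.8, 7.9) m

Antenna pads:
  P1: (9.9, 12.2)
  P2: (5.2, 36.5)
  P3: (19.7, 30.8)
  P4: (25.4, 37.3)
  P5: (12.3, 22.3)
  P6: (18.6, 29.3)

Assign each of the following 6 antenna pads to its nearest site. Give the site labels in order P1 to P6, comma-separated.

P1 → Red (d²=18.50)
P2 → Teal (d²=27.22)
P3 → Blue (d²=72.50)
P4 → Violet (d²=49.30)
P5 → Blue (d²=9.25)
P6 → Blue (d²=44.32)

Red, Teal, Blue, Violet, Blue, Blue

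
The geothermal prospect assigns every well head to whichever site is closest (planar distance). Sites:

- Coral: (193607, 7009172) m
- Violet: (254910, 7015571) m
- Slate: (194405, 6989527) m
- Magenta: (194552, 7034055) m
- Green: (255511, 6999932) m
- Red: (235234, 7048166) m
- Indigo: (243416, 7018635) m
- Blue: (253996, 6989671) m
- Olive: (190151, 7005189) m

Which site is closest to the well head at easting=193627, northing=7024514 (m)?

Squared distances to each site:
Coral: 235377364.000; Violet: 3835583338.000; Slate: 1224695453.000; Magenta: 91886306.000; Green: 4433904180.000; Red: 2290559553.000; Indigo: 2513507162.000; Blue: 4858450810.000; Olive: 385538201.000.
Minimum at Magenta.

Magenta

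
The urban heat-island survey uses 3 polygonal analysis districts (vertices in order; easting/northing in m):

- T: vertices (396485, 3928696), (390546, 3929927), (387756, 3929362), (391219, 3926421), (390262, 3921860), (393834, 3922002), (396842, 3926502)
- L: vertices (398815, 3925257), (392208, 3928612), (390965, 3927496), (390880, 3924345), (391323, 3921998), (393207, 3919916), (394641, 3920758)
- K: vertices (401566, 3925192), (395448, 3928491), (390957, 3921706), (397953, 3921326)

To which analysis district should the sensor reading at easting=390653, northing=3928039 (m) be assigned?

T

Cast a ray rightward from (390653, 3928039). For each polygon, the edges (by vertex number in listed order) whose endpoints lie on opposite sides of northing = 3928039, where each meets that height, and whether that is right or left of the point:
T: 3–4 at easting≈389313.8 (left), 7–1 at easting≈396591.9 (right) → 1 crossing.
L: 1–2 at easting≈393336.4 (right), 2–3 at easting≈391569.8 (right) → 2 crossings.
K: 1–2 at easting≈396286.2 (right), 2–3 at easting≈395148.8 (right) → 2 crossings.
Only T has an odd count, so the point is inside T.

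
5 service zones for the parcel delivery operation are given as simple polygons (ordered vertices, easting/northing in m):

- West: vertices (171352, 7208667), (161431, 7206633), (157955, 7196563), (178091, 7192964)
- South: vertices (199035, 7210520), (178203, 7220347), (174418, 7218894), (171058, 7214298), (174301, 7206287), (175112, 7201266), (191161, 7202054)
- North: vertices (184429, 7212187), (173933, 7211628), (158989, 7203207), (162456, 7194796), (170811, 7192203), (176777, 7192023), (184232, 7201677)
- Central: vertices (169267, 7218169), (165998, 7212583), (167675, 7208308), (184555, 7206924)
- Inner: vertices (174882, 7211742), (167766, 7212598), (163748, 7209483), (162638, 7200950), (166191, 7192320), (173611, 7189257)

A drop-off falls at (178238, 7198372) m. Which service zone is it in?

Cast a ray rightward from (178238, 7198372). For each polygon, the edges (by vertex number in listed order) whose endpoints lie on opposite sides of northing = 7198372, where each meets that height, and whether that is right or left of the point:
West: 2–3 at easting≈158579.4 (left), 4–1 at easting≈175770.1 (left) → 0 crossings.
South: no edge straddles that height → 0 crossings.
North: 3–4 at easting≈160982.0 (left), 6–7 at easting≈181679.8 (right) → 1 crossing.
Central: no edge straddles that height → 0 crossings.
Inner: 4–5 at easting≈163699.4 (left), 6–1 at easting≈174126.2 (left) → 0 crossings.
Only North has an odd count, so the point is inside North.

North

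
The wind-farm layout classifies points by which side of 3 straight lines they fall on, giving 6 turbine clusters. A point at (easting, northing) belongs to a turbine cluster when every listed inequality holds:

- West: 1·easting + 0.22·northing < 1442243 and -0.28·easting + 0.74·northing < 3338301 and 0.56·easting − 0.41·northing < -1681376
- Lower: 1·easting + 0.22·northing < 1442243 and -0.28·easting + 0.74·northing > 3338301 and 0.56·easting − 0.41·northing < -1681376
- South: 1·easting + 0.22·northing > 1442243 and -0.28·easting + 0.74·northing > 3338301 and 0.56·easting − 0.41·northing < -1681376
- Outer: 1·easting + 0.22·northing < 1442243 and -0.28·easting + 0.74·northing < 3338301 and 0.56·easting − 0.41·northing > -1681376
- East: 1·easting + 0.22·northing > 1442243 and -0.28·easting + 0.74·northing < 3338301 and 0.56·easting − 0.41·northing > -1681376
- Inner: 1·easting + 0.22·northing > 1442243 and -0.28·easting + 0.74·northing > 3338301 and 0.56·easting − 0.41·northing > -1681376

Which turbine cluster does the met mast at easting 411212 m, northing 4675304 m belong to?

Lower

1·411212 + 0.22·4675304 = 1439778.880, which is < 1442243
-0.28·411212 + 0.74·4675304 = 3344585.600, which is > 3338301
0.56·411212 − 0.41·4675304 = -1686595.920, which is < -1681376
This sign pattern matches Lower.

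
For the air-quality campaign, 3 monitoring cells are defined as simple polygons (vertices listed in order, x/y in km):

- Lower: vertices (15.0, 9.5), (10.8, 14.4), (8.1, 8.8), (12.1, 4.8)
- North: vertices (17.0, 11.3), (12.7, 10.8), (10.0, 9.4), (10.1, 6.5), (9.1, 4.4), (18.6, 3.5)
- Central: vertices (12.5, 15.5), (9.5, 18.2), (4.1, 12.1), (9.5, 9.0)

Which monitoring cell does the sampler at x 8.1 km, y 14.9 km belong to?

Central

Cast a ray rightward from (8.1, 14.9). For each polygon, the edges (by vertex number in listed order) whose endpoints lie on opposite sides of y = 14.9, where each meets that height, and whether that is right or left of the point:
Lower: no edge straddles that height → 0 crossings.
North: no edge straddles that height → 0 crossings.
Central: 2–3 at x≈6.58 (left), 4–1 at x≈12.22 (right) → 1 crossing.
Only Central has an odd count, so the point is inside Central.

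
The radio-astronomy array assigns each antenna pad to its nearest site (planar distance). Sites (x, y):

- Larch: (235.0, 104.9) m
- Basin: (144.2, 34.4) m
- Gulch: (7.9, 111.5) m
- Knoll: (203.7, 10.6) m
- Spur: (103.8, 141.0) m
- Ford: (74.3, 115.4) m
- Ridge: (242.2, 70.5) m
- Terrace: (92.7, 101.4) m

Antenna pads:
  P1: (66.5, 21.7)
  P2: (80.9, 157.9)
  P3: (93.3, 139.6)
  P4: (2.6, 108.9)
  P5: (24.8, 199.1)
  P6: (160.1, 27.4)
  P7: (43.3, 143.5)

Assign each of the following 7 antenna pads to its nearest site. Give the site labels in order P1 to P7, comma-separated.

P1 → Basin (d²=6198.58)
P2 → Spur (d²=810.02)
P3 → Spur (d²=112.21)
P4 → Gulch (d²=34.85)
P5 → Gulch (d²=7959.37)
P6 → Basin (d²=301.81)
P7 → Ford (d²=1750.61)

Basin, Spur, Spur, Gulch, Gulch, Basin, Ford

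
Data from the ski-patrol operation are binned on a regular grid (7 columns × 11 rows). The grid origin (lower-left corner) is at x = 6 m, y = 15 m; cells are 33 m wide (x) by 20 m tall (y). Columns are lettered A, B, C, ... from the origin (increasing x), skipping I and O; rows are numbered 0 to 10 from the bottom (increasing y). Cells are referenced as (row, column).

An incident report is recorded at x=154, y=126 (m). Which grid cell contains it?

(5, E)

Column index: ⌊(154 − 6) / 33⌋ = ⌊4.485⌋ = 4 → column E
Row offset from origin: ⌊(126 − 15) / 20⌋ = ⌊5.550⌋ = 5 → row 5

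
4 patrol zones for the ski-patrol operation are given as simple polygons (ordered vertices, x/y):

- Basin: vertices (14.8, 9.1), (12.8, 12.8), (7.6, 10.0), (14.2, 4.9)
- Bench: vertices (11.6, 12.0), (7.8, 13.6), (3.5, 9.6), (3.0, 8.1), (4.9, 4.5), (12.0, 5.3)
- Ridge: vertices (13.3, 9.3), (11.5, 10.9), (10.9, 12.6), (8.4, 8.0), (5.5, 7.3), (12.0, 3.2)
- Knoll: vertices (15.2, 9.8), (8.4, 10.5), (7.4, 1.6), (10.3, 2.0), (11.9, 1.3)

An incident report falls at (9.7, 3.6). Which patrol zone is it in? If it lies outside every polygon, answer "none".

Knoll

Cast a ray rightward from (9.7, 3.6). For each polygon, the edges (by vertex number in listed order) whose endpoints lie on opposite sides of y = 3.6, where each meets that height, and whether that is right or left of the point:
Basin: no edge straddles that height → 0 crossings.
Bench: no edge straddles that height → 0 crossings.
Ridge: 5–6 at x≈11.37 (right), 6–1 at x≈12.09 (right) → 2 crossings.
Knoll: 2–3 at x≈7.62 (left), 5–1 at x≈12.79 (right) → 1 crossing.
Only Knoll has an odd count, so the point is inside Knoll.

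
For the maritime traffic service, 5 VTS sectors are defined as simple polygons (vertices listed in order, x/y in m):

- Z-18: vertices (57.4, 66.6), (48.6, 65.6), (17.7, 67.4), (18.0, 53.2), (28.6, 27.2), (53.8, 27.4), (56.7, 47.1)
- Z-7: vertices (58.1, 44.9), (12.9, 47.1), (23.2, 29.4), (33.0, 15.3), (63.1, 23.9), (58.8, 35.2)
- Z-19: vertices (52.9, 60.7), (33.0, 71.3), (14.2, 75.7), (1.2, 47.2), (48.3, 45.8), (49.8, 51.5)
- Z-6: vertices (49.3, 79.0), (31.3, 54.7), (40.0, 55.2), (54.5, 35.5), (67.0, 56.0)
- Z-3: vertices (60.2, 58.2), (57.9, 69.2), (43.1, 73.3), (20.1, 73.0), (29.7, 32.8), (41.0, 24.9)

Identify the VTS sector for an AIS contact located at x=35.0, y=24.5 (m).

Z-7

Cast a ray rightward from (35.0, 24.5). For each polygon, the edges (by vertex number in listed order) whose endpoints lie on opposite sides of y = 24.5, where each meets that height, and whether that is right or left of the point:
Z-18: no edge straddles that height → 0 crossings.
Z-7: 3–4 at x≈26.61 (left), 5–6 at x≈62.87 (right) → 1 crossing.
Z-19: no edge straddles that height → 0 crossings.
Z-6: no edge straddles that height → 0 crossings.
Z-3: no edge straddles that height → 0 crossings.
Only Z-7 has an odd count, so the point is inside Z-7.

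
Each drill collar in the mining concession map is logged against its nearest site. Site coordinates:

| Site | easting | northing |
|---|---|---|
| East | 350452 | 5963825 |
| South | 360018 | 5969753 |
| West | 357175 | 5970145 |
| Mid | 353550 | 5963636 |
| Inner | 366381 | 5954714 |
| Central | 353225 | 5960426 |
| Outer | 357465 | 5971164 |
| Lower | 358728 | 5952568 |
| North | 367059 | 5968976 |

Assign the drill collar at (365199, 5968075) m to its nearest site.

Squared distances to each site:
East: 235536509.000; South: 29658445.000; West: 68669476.000; Mid: 155403922.000; Inner: 179913445.000; Central: 201883877.000; Outer: 69356677.000; Lower: 282340890.000; North: 4271401.000.
Minimum at North.

North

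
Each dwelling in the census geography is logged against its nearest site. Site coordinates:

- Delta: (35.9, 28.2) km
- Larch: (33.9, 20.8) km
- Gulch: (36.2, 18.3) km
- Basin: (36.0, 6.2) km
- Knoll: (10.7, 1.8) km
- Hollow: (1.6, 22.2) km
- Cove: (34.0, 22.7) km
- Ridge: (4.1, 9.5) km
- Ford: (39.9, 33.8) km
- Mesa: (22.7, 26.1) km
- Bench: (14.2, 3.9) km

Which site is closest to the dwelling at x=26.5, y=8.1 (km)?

Squared distances to each site:
Delta: 492.370; Larch: 216.050; Gulch: 198.130; Basin: 93.860; Knoll: 289.330; Hollow: 818.820; Cove: 269.410; Ridge: 503.720; Ford: 840.050; Mesa: 338.440; Bench: 168.930.
Minimum at Basin.

Basin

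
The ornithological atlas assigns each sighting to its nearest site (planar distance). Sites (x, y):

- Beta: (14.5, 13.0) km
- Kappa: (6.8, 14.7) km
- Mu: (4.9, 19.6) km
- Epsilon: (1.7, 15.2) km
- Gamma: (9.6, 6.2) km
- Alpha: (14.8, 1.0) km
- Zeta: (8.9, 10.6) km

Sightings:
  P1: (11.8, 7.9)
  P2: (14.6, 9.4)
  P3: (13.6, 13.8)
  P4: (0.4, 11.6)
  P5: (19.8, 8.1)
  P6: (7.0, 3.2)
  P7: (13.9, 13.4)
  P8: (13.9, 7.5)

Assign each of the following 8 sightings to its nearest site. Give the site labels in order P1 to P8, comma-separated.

P1 → Gamma (d²=7.73)
P2 → Beta (d²=12.97)
P3 → Beta (d²=1.45)
P4 → Epsilon (d²=14.65)
P5 → Beta (d²=52.10)
P6 → Gamma (d²=15.76)
P7 → Beta (d²=0.52)
P8 → Gamma (d²=20.18)

Gamma, Beta, Beta, Epsilon, Beta, Gamma, Beta, Gamma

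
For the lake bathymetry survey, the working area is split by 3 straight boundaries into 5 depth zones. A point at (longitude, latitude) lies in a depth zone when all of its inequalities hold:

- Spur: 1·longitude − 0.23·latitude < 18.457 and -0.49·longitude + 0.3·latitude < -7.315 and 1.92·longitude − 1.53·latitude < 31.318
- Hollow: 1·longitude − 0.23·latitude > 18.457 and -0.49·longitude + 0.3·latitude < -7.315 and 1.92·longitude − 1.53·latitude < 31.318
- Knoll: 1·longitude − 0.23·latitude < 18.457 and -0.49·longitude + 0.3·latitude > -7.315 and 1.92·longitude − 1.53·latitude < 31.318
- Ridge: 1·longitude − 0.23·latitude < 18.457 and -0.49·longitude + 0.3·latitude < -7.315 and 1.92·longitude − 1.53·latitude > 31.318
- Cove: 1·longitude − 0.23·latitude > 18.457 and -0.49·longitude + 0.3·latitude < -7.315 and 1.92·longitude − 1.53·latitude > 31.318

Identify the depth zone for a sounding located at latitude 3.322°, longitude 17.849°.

Spur

1·17.849 − 0.23·3.322 = 17.085, which is < 18.457
-0.49·17.849 + 0.3·3.322 = -7.749, which is < -7.315
1.92·17.849 − 1.53·3.322 = 29.187, which is < 31.318
This sign pattern matches Spur.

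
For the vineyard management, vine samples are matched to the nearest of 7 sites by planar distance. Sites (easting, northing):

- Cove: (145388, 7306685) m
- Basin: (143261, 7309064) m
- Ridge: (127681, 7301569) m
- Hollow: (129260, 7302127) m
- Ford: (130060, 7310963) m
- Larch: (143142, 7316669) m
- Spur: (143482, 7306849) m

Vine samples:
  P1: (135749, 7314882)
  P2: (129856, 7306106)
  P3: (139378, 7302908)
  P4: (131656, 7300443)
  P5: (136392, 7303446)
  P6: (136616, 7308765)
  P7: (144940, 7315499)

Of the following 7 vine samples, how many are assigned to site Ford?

1

P1 → Ford
P2 → Hollow
P3 → Spur
P4 → Hollow
P5 → Hollow
P6 → Basin
P7 → Larch
1 of the 7 goes to Ford.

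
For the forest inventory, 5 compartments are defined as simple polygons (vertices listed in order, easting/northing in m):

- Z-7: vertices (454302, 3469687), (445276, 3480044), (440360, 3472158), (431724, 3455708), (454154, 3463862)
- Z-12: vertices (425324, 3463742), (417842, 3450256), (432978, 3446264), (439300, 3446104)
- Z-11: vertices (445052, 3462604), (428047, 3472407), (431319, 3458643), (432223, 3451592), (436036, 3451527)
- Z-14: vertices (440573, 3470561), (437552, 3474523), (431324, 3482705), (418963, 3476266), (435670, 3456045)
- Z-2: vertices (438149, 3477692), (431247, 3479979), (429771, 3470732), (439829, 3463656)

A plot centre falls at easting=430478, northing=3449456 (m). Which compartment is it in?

Z-12

Cast a ray rightward from (430478, 3449456). For each polygon, the edges (by vertex number in listed order) whose endpoints lie on opposite sides of northing = 3449456, where each meets that height, and whether that is right or left of the point:
Z-7: no edge straddles that height → 0 crossings.
Z-12: 2–3 at easting≈420875.3 (left), 4–1 at easting≈436643.9 (right) → 1 crossing.
Z-11: no edge straddles that height → 0 crossings.
Z-14: no edge straddles that height → 0 crossings.
Z-2: no edge straddles that height → 0 crossings.
Only Z-12 has an odd count, so the point is inside Z-12.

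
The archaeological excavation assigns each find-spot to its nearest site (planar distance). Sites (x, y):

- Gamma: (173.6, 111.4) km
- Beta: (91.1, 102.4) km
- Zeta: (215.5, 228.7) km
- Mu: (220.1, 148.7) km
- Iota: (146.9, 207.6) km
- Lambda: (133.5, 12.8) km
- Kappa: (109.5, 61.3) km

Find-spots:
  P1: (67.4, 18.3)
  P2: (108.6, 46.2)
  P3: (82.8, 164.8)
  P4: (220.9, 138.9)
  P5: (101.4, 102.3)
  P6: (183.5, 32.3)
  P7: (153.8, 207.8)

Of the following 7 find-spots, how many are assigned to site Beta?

P1 → Kappa
P2 → Kappa
P3 → Beta
P4 → Mu
P5 → Beta
P6 → Lambda
P7 → Iota
2 of the 7 go to Beta.

2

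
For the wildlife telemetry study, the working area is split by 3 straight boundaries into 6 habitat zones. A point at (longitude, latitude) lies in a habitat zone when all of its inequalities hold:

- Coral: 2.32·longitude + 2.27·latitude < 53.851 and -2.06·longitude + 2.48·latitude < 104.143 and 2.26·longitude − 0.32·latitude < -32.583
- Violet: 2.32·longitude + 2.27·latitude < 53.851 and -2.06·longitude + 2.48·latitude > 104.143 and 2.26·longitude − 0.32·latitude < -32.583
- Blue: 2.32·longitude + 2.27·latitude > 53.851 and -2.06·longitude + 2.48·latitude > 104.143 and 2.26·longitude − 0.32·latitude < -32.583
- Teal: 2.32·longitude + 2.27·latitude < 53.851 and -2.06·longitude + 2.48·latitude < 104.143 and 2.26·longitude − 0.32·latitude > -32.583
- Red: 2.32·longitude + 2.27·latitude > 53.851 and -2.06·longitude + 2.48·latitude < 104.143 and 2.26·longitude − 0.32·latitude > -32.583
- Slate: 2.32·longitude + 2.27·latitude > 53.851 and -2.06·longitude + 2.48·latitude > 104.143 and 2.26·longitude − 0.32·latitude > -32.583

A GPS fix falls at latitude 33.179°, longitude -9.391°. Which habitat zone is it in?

Teal

2.32·-9.391 + 2.27·33.179 = 53.529, which is < 53.851
-2.06·-9.391 + 2.48·33.179 = 101.629, which is < 104.143
2.26·-9.391 − 0.32·33.179 = -31.841, which is > -32.583
This sign pattern matches Teal.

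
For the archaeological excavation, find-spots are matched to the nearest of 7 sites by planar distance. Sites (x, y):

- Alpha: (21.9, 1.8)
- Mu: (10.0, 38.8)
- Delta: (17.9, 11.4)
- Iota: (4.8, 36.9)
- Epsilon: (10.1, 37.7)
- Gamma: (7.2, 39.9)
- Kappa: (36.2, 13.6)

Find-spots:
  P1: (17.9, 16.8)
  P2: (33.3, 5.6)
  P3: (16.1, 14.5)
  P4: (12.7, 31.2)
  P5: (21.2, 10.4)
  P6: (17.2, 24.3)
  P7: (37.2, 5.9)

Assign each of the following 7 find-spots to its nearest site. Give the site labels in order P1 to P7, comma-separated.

P1 → Delta (d²=29.16)
P2 → Kappa (d²=72.41)
P3 → Delta (d²=12.85)
P4 → Epsilon (d²=49.01)
P5 → Delta (d²=11.89)
P6 → Delta (d²=166.90)
P7 → Kappa (d²=60.29)

Delta, Kappa, Delta, Epsilon, Delta, Delta, Kappa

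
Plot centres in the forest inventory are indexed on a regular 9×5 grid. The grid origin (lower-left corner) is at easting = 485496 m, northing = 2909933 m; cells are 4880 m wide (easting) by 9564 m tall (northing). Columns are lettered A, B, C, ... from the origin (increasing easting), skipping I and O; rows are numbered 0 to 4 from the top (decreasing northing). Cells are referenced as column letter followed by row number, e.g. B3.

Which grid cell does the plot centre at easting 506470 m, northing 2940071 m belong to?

E1

Column index: ⌊(506470 − 485496) / 4880⌋ = ⌊4.298⌋ = 4 → column E
Row offset from origin: ⌊(2940071 − 2909933) / 9564⌋ = ⌊3.151⌋ = 3 → row 1 (counted from top)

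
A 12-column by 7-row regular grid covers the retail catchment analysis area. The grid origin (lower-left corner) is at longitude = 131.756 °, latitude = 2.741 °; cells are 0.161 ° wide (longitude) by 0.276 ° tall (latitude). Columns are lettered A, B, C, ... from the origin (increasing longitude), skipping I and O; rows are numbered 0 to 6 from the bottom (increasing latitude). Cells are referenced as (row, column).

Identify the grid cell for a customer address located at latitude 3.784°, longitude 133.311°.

Column index: ⌊(133.311 − 131.756) / 0.161⌋ = ⌊9.658⌋ = 9 → column K
Row offset from origin: ⌊(3.784 − 2.741) / 0.276⌋ = ⌊3.779⌋ = 3 → row 3

(3, K)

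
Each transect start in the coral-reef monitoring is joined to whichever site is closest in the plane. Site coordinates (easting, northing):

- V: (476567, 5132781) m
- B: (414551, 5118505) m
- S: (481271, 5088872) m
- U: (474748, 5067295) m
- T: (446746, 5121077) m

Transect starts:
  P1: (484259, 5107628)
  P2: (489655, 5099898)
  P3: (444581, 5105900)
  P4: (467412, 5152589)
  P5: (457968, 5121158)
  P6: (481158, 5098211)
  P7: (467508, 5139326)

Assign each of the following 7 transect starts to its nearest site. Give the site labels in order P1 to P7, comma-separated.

P1 → S (d²=360715680.00)
P2 → S (d²=191864132.00)
P3 → T (d²=235028554.00)
P4 → V (d²=476170889.00)
P5 → T (d²=125939845.00)
P6 → S (d²=87229690.00)
P7 → V (d²=124902506.00)

S, S, T, V, T, S, V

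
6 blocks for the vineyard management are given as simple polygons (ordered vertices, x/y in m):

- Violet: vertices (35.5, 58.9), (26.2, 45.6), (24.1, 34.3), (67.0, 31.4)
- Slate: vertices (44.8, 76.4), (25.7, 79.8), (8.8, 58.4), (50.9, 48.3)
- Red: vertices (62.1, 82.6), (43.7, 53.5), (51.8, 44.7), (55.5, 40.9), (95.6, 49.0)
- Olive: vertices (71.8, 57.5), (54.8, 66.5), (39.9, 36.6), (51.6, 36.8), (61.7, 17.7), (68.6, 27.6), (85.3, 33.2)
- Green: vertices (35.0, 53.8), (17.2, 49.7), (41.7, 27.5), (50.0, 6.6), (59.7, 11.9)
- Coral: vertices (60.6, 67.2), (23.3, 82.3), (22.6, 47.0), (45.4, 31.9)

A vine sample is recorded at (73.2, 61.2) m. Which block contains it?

Red

Cast a ray rightward from (73.2, 61.2). For each polygon, the edges (by vertex number in listed order) whose endpoints lie on opposite sides of y = 61.2, where each meets that height, and whether that is right or left of the point:
Violet: no edge straddles that height → 0 crossings.
Slate: 2–3 at x≈11.01 (left), 4–1 at x≈48.10 (left) → 0 crossings.
Red: 1–2 at x≈48.57 (left), 5–1 at x≈83.44 (right) → 1 crossing.
Olive: 1–2 at x≈64.81 (left), 2–3 at x≈52.16 (left) → 0 crossings.
Green: no edge straddles that height → 0 crossings.
Coral: 2–3 at x≈22.88 (left), 4–1 at x≈58.02 (left) → 0 crossings.
Only Red has an odd count, so the point is inside Red.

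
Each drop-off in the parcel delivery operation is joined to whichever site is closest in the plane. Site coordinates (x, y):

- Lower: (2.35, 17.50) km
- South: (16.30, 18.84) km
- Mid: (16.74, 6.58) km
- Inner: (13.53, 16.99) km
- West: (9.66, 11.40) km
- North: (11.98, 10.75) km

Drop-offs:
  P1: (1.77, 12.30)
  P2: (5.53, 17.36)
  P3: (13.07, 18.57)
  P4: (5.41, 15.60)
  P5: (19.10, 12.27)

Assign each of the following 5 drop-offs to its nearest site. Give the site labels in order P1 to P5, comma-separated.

P1 → Lower (d²=27.38)
P2 → Lower (d²=10.13)
P3 → Inner (d²=2.71)
P4 → Lower (d²=12.97)
P5 → Mid (d²=37.95)

Lower, Lower, Inner, Lower, Mid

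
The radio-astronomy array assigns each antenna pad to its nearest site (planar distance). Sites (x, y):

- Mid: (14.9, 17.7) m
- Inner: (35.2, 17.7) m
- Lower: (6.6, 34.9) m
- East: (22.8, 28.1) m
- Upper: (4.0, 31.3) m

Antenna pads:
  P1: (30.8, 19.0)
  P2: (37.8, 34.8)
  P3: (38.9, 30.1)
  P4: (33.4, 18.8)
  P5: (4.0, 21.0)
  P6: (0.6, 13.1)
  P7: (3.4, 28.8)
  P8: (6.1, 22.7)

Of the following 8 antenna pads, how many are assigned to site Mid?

P1 → Inner
P2 → East
P3 → Inner
P4 → Inner
P5 → Upper
P6 → Mid
P7 → Upper
P8 → Upper
1 of the 8 goes to Mid.

1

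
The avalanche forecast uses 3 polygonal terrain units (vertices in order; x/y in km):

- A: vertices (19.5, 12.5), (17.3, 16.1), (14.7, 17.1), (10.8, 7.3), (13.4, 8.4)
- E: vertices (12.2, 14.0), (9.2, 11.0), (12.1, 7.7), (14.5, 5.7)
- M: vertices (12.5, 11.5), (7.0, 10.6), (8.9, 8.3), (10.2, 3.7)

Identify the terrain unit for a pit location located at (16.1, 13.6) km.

A

Cast a ray rightward from (16.1, 13.6). For each polygon, the edges (by vertex number in listed order) whose endpoints lie on opposite sides of y = 13.6, where each meets that height, and whether that is right or left of the point:
A: 1–2 at x≈18.83 (right), 3–4 at x≈13.31 (left) → 1 crossing.
E: 1–2 at x≈11.80 (left), 4–1 at x≈12.31 (left) → 0 crossings.
M: no edge straddles that height → 0 crossings.
Only A has an odd count, so the point is inside A.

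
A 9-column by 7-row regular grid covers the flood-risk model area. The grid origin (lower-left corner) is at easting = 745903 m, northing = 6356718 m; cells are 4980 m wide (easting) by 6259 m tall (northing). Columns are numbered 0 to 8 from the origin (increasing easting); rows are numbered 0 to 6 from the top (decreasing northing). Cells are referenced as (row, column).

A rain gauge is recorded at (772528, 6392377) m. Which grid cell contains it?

(1, 5)

Column index: ⌊(772528 − 745903) / 4980⌋ = ⌊5.346⌋ = 5
Row offset from origin: ⌊(6392377 − 6356718) / 6259⌋ = ⌊5.697⌋ = 5 → row 1 (counted from top)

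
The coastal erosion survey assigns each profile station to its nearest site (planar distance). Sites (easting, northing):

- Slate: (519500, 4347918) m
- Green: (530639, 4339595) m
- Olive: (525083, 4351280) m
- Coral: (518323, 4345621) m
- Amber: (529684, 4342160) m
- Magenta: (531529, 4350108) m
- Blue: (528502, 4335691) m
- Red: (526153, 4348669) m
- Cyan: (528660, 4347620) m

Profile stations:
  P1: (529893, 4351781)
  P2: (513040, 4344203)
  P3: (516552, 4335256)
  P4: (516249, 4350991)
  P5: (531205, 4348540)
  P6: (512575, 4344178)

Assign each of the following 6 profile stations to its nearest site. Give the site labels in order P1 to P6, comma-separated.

Magenta, Coral, Coral, Slate, Magenta, Coral

P1 → Magenta (d²=5475425.00)
P2 → Coral (d²=29920813.00)
P3 → Coral (d²=110569666.00)
P4 → Slate (d²=20012330.00)
P5 → Magenta (d²=2563600.00)
P6 → Coral (d²=35121753.00)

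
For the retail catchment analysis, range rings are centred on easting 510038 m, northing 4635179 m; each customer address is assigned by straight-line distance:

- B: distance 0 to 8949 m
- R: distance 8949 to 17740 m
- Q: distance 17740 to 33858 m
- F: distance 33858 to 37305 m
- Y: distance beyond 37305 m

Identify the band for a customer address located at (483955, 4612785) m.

Distance = √((483955−510038)² + (4612785−4635179)²) = √(680322889.000 + 501491236.000) = 34377.524 m.
33858 ≤ 34377.524 < 37305 → F.

F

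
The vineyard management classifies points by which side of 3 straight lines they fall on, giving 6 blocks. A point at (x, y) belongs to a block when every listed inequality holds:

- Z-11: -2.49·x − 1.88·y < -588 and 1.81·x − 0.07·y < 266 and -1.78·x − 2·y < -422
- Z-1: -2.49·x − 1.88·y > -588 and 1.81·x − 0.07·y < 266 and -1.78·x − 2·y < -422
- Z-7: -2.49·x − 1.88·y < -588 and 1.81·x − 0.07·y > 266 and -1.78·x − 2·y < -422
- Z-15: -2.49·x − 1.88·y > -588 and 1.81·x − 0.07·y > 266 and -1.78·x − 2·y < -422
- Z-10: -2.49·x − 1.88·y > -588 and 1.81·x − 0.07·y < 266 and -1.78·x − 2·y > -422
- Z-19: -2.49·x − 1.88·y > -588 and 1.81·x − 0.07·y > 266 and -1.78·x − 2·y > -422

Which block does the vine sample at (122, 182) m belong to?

Z-11

-2.49·122 − 1.88·182 = -645.940, which is < -588
1.81·122 − 0.07·182 = 208.080, which is < 266
-1.78·122 − 2·182 = -581.160, which is < -422
This sign pattern matches Z-11.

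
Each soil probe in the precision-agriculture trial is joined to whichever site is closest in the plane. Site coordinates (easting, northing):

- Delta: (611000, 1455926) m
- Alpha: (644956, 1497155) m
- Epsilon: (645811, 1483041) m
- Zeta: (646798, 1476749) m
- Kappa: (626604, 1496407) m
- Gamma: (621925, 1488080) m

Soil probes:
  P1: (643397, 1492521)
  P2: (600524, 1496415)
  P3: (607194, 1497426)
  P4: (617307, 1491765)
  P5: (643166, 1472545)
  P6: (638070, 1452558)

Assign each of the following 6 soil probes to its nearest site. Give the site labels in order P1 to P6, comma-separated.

Alpha, Gamma, Gamma, Gamma, Zeta, Zeta

P1 → Alpha (d²=23904437.00)
P2 → Gamma (d²=527475026.00)
P3 → Gamma (d²=304350077.00)
P4 → Gamma (d²=34905149.00)
P5 → Zeta (d²=30865040.00)
P6 → Zeta (d²=661382465.00)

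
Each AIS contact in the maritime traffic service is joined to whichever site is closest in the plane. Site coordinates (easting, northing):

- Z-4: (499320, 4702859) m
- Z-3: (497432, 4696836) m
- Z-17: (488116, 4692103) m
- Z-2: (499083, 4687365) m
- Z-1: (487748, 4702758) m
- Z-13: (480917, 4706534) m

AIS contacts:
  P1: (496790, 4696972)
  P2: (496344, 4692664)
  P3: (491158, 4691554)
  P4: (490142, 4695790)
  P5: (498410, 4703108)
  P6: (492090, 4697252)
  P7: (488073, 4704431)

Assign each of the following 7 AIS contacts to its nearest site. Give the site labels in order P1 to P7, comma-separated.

P1 → Z-3 (d²=430660.00)
P2 → Z-3 (d²=18589328.00)
P3 → Z-17 (d²=9555165.00)
P4 → Z-17 (d²=17698645.00)
P5 → Z-4 (d²=890101.00)
P6 → Z-3 (d²=28710020.00)
P7 → Z-1 (d²=2904554.00)

Z-3, Z-3, Z-17, Z-17, Z-4, Z-3, Z-1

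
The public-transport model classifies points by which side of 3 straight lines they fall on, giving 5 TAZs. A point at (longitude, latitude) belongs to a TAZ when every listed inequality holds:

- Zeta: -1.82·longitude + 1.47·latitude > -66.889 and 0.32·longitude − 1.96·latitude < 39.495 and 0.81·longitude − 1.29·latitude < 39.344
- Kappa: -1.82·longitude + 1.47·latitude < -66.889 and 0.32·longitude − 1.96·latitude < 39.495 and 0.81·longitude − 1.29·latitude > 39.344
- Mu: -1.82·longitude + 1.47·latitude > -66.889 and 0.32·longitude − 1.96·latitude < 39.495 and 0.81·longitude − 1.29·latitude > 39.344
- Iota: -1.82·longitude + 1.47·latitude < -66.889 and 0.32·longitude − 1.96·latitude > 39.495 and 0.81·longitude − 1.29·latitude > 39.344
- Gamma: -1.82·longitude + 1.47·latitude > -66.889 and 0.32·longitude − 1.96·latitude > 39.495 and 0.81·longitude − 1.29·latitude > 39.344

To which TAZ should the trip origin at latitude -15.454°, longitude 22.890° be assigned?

Zeta

-1.82·22.890 + 1.47·-15.454 = -64.377, which is > -66.889
0.32·22.890 − 1.96·-15.454 = 37.615, which is < 39.495
0.81·22.890 − 1.29·-15.454 = 38.477, which is < 39.344
This sign pattern matches Zeta.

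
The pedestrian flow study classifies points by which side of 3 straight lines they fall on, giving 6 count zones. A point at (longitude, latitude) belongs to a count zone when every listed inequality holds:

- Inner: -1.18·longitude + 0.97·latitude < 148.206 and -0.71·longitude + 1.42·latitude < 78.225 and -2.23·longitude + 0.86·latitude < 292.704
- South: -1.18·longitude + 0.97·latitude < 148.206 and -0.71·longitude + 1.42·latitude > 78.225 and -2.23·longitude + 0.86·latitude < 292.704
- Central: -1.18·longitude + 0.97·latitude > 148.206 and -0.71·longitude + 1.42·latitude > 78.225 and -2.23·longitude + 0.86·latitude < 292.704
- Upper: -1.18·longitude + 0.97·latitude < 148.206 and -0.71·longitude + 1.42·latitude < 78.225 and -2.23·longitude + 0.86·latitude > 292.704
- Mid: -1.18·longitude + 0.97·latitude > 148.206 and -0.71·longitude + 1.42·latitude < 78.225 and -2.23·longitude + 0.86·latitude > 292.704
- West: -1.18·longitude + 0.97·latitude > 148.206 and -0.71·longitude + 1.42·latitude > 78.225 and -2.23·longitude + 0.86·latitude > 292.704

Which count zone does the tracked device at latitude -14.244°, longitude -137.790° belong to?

-1.18·-137.790 + 0.97·-14.244 = 148.776, which is > 148.206
-0.71·-137.790 + 1.42·-14.244 = 77.604, which is < 78.225
-2.23·-137.790 + 0.86·-14.244 = 295.022, which is > 292.704
This sign pattern matches Mid.

Mid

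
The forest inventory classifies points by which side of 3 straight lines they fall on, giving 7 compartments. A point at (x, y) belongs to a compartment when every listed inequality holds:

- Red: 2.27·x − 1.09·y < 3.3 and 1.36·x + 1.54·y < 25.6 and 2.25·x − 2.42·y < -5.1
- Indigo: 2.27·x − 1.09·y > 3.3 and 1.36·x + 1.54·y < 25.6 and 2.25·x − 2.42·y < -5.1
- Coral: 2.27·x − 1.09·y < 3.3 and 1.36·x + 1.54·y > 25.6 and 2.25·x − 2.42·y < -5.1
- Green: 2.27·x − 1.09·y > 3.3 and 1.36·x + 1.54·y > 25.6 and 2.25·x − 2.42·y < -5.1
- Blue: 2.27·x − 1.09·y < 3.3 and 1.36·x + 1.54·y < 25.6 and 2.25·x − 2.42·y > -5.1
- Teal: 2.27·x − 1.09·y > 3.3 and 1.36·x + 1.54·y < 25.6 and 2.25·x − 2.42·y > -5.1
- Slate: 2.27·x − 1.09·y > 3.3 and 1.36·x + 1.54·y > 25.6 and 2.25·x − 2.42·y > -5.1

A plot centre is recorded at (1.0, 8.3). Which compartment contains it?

2.27·1.0 − 1.09·8.3 = -6.777, which is < 3.3
1.36·1.0 + 1.54·8.3 = 14.142, which is < 25.6
2.25·1.0 − 2.42·8.3 = -17.836, which is < -5.1
This sign pattern matches Red.

Red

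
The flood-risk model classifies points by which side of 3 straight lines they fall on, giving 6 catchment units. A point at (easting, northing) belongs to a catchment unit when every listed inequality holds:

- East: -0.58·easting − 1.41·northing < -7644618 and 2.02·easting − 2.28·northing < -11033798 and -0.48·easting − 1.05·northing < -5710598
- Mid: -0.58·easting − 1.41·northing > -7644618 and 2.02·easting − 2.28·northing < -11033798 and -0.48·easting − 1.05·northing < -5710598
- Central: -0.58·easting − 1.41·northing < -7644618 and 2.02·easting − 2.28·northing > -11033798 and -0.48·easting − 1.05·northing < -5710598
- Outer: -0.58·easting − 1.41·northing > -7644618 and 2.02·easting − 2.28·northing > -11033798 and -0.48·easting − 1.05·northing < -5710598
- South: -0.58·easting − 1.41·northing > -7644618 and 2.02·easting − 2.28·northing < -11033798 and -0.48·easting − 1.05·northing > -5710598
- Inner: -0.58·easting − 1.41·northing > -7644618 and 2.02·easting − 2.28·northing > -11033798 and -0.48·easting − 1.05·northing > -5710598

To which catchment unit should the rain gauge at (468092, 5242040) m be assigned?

-0.58·468092 − 1.41·5242040 = -7662769.760, which is < -7644618
2.02·468092 − 2.28·5242040 = -11006305.360, which is > -11033798
-0.48·468092 − 1.05·5242040 = -5728826.160, which is < -5710598
This sign pattern matches Central.

Central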